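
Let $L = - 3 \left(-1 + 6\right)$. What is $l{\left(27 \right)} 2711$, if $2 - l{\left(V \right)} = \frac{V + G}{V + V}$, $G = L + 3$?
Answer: $\frac{84041}{18} \approx 4668.9$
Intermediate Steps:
$L = -15$ ($L = \left(-3\right) 5 = -15$)
$G = -12$ ($G = -15 + 3 = -12$)
$l{\left(V \right)} = 2 - \frac{-12 + V}{2 V}$ ($l{\left(V \right)} = 2 - \frac{V - 12}{V + V} = 2 - \frac{-12 + V}{2 V}$)
$l{\left(27 \right)} 2711 = \left(\frac{3}{2} + \frac{6}{27}\right) 2711 = \left(\frac{3}{2} + 6 \cdot \frac{1}{27}\right) 2711 = \left(\frac{3}{2} + \frac{2}{9}\right) 2711 = \frac{31}{18} \cdot 2711 = \frac{84041}{18}$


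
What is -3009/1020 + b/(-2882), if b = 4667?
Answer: -131689/28820 ≈ -4.5694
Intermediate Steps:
-3009/1020 + b/(-2882) = -3009/1020 + 4667/(-2882) = -3009*1/1020 + 4667*(-1/2882) = -59/20 - 4667/2882 = -131689/28820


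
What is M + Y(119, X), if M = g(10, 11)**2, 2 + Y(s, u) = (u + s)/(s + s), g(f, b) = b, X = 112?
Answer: 4079/34 ≈ 119.97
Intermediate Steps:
Y(s, u) = -2 + (s + u)/(2*s) (Y(s, u) = -2 + (u + s)/(s + s) = -2 + (s + u)/((2*s)) = -2 + (s + u)*(1/(2*s)) = -2 + (s + u)/(2*s))
M = 121 (M = 11**2 = 121)
M + Y(119, X) = 121 + (1/2)*(112 - 3*119)/119 = 121 + (1/2)*(1/119)*(112 - 357) = 121 + (1/2)*(1/119)*(-245) = 121 - 35/34 = 4079/34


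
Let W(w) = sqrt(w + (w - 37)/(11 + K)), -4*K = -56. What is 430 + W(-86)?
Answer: 430 + I*sqrt(2273)/5 ≈ 430.0 + 9.5352*I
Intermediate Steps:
K = 14 (K = -1/4*(-56) = 14)
W(w) = sqrt(-37/25 + 26*w/25) (W(w) = sqrt(w + (w - 37)/(11 + 14)) = sqrt(w + (-37 + w)/25) = sqrt(w + (-37 + w)*(1/25)) = sqrt(w + (-37/25 + w/25)) = sqrt(-37/25 + 26*w/25))
430 + W(-86) = 430 + sqrt(-37 + 26*(-86))/5 = 430 + sqrt(-37 - 2236)/5 = 430 + sqrt(-2273)/5 = 430 + (I*sqrt(2273))/5 = 430 + I*sqrt(2273)/5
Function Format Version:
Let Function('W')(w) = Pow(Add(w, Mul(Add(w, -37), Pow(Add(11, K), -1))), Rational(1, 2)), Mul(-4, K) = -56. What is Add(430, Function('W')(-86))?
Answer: Add(430, Mul(Rational(1, 5), I, Pow(2273, Rational(1, 2)))) ≈ Add(430.00, Mul(9.5352, I))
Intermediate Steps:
K = 14 (K = Mul(Rational(-1, 4), -56) = 14)
Function('W')(w) = Pow(Add(Rational(-37, 25), Mul(Rational(26, 25), w)), Rational(1, 2)) (Function('W')(w) = Pow(Add(w, Mul(Add(w, -37), Pow(Add(11, 14), -1))), Rational(1, 2)) = Pow(Add(w, Mul(Add(-37, w), Pow(25, -1))), Rational(1, 2)) = Pow(Add(w, Mul(Add(-37, w), Rational(1, 25))), Rational(1, 2)) = Pow(Add(w, Add(Rational(-37, 25), Mul(Rational(1, 25), w))), Rational(1, 2)) = Pow(Add(Rational(-37, 25), Mul(Rational(26, 25), w)), Rational(1, 2)))
Add(430, Function('W')(-86)) = Add(430, Mul(Rational(1, 5), Pow(Add(-37, Mul(26, -86)), Rational(1, 2)))) = Add(430, Mul(Rational(1, 5), Pow(Add(-37, -2236), Rational(1, 2)))) = Add(430, Mul(Rational(1, 5), Pow(-2273, Rational(1, 2)))) = Add(430, Mul(Rational(1, 5), Mul(I, Pow(2273, Rational(1, 2))))) = Add(430, Mul(Rational(1, 5), I, Pow(2273, Rational(1, 2))))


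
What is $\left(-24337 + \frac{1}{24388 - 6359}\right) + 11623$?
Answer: $- \frac{229220705}{18029} \approx -12714.0$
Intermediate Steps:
$\left(-24337 + \frac{1}{24388 - 6359}\right) + 11623 = \left(-24337 + \frac{1}{18029}\right) + 11623 = - \frac{438771772}{18029} + 11623 = - \frac{229220705}{18029}$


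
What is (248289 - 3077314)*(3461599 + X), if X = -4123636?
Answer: 1872919223925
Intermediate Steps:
(248289 - 3077314)*(3461599 + X) = (248289 - 3077314)*(3461599 - 4123636) = -2829025*(-662037) = 1872919223925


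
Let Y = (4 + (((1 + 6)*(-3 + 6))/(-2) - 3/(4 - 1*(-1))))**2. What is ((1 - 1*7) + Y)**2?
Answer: 19722481/10000 ≈ 1972.2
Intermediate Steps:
Y = 5041/100 (Y = (4 + ((7*3)*(-1/2) - 3/(4 + 1)))**2 = (4 + (21*(-1/2) - 3/5))**2 = (4 + (-21/2 - 3*1/5))**2 = (4 + (-21/2 - 3/5))**2 = (4 - 111/10)**2 = (-71/10)**2 = 5041/100 ≈ 50.410)
((1 - 1*7) + Y)**2 = ((1 - 1*7) + 5041/100)**2 = ((1 - 7) + 5041/100)**2 = (-6 + 5041/100)**2 = (4441/100)**2 = 19722481/10000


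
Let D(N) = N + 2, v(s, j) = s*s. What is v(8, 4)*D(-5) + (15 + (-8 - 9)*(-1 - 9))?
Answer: -7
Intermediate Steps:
v(s, j) = s²
D(N) = 2 + N
v(8, 4)*D(-5) + (15 + (-8 - 9)*(-1 - 9)) = 8²*(2 - 5) + (15 + (-8 - 9)*(-1 - 9)) = 64*(-3) + (15 - 17*(-10)) = -192 + (15 + 170) = -192 + 185 = -7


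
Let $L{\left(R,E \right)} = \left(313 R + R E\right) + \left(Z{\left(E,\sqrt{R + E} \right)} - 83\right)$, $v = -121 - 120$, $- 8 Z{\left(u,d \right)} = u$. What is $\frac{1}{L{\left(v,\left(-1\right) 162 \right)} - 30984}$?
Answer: $- \frac{4}{269751} \approx -1.4828 \cdot 10^{-5}$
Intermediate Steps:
$Z{\left(u,d \right)} = - \frac{u}{8}$
$v = -241$ ($v = -121 - 120 = -241$)
$L{\left(R,E \right)} = -83 + 313 R - \frac{E}{8} + E R$ ($L{\left(R,E \right)} = \left(313 R + R E\right) - \left(83 + \frac{E}{8}\right) = \left(313 R + E R\right) - \left(83 + \frac{E}{8}\right) = -83 + 313 R - \frac{E}{8} + E R$)
$\frac{1}{L{\left(v,\left(-1\right) 162 \right)} - 30984} = \frac{1}{\left(-83 + 313 \left(-241\right) - \frac{\left(-1\right) 162}{8} + \left(-1\right) 162 \left(-241\right)\right) - 30984} = \frac{1}{\left(-83 - 75433 - - \frac{81}{4} - -39042\right) - 30984} = \frac{1}{\left(-83 - 75433 + \frac{81}{4} + 39042\right) - 30984} = \frac{1}{- \frac{145815}{4} - 30984} = \frac{1}{- \frac{269751}{4}} = - \frac{4}{269751}$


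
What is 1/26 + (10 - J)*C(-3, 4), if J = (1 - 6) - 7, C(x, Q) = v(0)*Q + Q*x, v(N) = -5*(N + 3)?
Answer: -41183/26 ≈ -1584.0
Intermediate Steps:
v(N) = -15 - 5*N (v(N) = -5*(3 + N) = -15 - 5*N)
C(x, Q) = -15*Q + Q*x (C(x, Q) = (-15 - 5*0)*Q + Q*x = (-15 + 0)*Q + Q*x = -15*Q + Q*x)
J = -12 (J = -5 - 7 = -12)
1/26 + (10 - J)*C(-3, 4) = 1/26 + (10 - 1*(-12))*(4*(-15 - 3)) = 1*(1/26) + (10 + 12)*(4*(-18)) = 1/26 + 22*(-72) = 1/26 - 1584 = -41183/26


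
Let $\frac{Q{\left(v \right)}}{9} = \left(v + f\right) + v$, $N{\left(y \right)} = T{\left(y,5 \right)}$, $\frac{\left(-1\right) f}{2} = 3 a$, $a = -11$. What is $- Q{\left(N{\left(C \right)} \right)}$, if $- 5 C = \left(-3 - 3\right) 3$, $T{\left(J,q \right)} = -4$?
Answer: $-522$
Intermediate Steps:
$C = \frac{18}{5}$ ($C = - \frac{\left(-3 - 3\right) 3}{5} = - \frac{\left(-6\right) 3}{5} = \left(- \frac{1}{5}\right) \left(-18\right) = \frac{18}{5} \approx 3.6$)
$f = 66$ ($f = - 2 \cdot 3 \left(-11\right) = \left(-2\right) \left(-33\right) = 66$)
$N{\left(y \right)} = -4$
$Q{\left(v \right)} = 594 + 18 v$ ($Q{\left(v \right)} = 9 \left(\left(v + 66\right) + v\right) = 9 \left(\left(66 + v\right) + v\right) = 9 \left(66 + 2 v\right) = 594 + 18 v$)
$- Q{\left(N{\left(C \right)} \right)} = - (594 + 18 \left(-4\right)) = - (594 - 72) = \left(-1\right) 522 = -522$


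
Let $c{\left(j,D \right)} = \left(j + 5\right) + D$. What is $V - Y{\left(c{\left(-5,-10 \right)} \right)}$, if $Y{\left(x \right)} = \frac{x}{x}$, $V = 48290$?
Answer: $48289$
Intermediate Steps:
$c{\left(j,D \right)} = 5 + D + j$ ($c{\left(j,D \right)} = \left(5 + j\right) + D = 5 + D + j$)
$Y{\left(x \right)} = 1$
$V - Y{\left(c{\left(-5,-10 \right)} \right)} = 48290 - 1 = 48289$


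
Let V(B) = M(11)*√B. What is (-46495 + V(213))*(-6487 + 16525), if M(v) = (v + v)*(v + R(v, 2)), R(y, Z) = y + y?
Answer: -466716810 + 7287588*√213 ≈ -3.6036e+8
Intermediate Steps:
R(y, Z) = 2*y
M(v) = 6*v² (M(v) = (v + v)*(v + 2*v) = (2*v)*(3*v) = 6*v²)
V(B) = 726*√B (V(B) = (6*11²)*√B = (6*121)*√B = 726*√B)
(-46495 + V(213))*(-6487 + 16525) = (-46495 + 726*√213)*(-6487 + 16525) = (-46495 + 726*√213)*10038 = -466716810 + 7287588*√213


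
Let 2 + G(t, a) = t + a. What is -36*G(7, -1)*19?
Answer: -2736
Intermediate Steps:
G(t, a) = -2 + a + t (G(t, a) = -2 + (t + a) = -2 + (a + t) = -2 + a + t)
-36*G(7, -1)*19 = -36*(-2 - 1 + 7)*19 = -36*4*19 = -144*19 = -2736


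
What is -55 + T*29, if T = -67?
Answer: -1998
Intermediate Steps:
-55 + T*29 = -55 - 67*29 = -55 - 1943 = -1998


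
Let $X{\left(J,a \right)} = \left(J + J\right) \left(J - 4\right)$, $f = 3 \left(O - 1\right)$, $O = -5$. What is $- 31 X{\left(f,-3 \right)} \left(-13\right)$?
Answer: $319176$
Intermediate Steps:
$f = -18$ ($f = 3 \left(-5 - 1\right) = 3 \left(-6\right) = -18$)
$X{\left(J,a \right)} = 2 J \left(-4 + J\right)$
$- 31 X{\left(f,-3 \right)} \left(-13\right) = - 31 \cdot 2 \left(-18\right) \left(-4 - 18\right) \left(-13\right) = - 31 \cdot 2 \left(-18\right) \left(-22\right) \left(-13\right) = \left(-31\right) 792 \left(-13\right) = \left(-24552\right) \left(-13\right) = 319176$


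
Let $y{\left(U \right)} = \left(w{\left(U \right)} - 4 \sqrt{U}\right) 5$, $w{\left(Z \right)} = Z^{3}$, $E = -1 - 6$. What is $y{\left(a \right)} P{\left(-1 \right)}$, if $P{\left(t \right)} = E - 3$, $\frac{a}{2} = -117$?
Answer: $640645200 + 600 i \sqrt{26} \approx 6.4065 \cdot 10^{8} + 3059.4 i$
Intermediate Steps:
$a = -234$ ($a = 2 \left(-117\right) = -234$)
$E = -7$ ($E = -1 - 6 = -7$)
$P{\left(t \right)} = -10$ ($P{\left(t \right)} = -7 - 3 = -10$)
$y{\left(U \right)} = - 20 \sqrt{U} + 5 U^{3}$ ($y{\left(U \right)} = \left(U^{3} - 4 \sqrt{U}\right) 5 = - 20 \sqrt{U} + 5 U^{3}$)
$y{\left(a \right)} P{\left(-1 \right)} = \left(- 20 \sqrt{-234} + 5 \left(-234\right)^{3}\right) \left(-10\right) = \left(- 20 \cdot 3 i \sqrt{26} + 5 \left(-12812904\right)\right) \left(-10\right) = \left(- 60 i \sqrt{26} - 64064520\right) \left(-10\right) = \left(-64064520 - 60 i \sqrt{26}\right) \left(-10\right) = 640645200 + 600 i \sqrt{26}$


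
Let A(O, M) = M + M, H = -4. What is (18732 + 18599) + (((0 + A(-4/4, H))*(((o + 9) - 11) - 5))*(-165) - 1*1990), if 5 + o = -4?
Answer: 14221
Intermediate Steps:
o = -9 (o = -5 - 4 = -9)
A(O, M) = 2*M
(18732 + 18599) + (((0 + A(-4/4, H))*(((o + 9) - 11) - 5))*(-165) - 1*1990) = (18732 + 18599) + (((0 + 2*(-4))*(((-9 + 9) - 11) - 5))*(-165) - 1*1990) = 37331 + (((0 - 8)*((0 - 11) - 5))*(-165) - 1990) = 37331 + (-8*(-11 - 5)*(-165) - 1990) = 37331 + (-8*(-16)*(-165) - 1990) = 37331 + (128*(-165) - 1990) = 37331 + (-21120 - 1990) = 37331 - 23110 = 14221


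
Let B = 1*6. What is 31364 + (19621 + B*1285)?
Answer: 58695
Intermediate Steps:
B = 6
31364 + (19621 + B*1285) = 31364 + (19621 + 6*1285) = 31364 + (19621 + 7710) = 31364 + 27331 = 58695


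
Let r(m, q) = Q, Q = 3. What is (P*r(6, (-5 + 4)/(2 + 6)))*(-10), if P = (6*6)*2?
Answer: -2160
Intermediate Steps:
r(m, q) = 3
P = 72 (P = 36*2 = 72)
(P*r(6, (-5 + 4)/(2 + 6)))*(-10) = (72*3)*(-10) = 216*(-10) = -2160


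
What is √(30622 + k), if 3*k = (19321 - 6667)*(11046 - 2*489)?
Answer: √42497446 ≈ 6519.0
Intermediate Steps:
k = 42466824 (k = ((19321 - 6667)*(11046 - 2*489))/3 = (12654*(11046 - 978))/3 = (12654*10068)/3 = (⅓)*127400472 = 42466824)
√(30622 + k) = √(30622 + 42466824) = √42497446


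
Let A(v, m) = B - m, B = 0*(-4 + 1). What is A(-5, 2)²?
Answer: 4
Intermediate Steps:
B = 0 (B = 0*(-3) = 0)
A(v, m) = -m (A(v, m) = 0 - m = -m)
A(-5, 2)² = (-1*2)² = (-2)² = 4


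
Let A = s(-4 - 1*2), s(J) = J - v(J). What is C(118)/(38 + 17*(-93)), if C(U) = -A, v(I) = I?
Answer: 0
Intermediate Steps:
s(J) = 0 (s(J) = J - J = 0)
A = 0
C(U) = 0 (C(U) = -1*0 = 0)
C(118)/(38 + 17*(-93)) = 0/(38 + 17*(-93)) = 0/(38 - 1581) = 0/(-1543) = 0*(-1/1543) = 0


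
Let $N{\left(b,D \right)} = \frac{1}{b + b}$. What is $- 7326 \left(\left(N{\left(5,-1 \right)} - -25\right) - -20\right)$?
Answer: $- \frac{1652013}{5} \approx -3.304 \cdot 10^{5}$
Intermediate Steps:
$N{\left(b,D \right)} = \frac{1}{2 b}$
$- 7326 \left(\left(N{\left(5,-1 \right)} - -25\right) - -20\right) = - 7326 \left(\left(\frac{1}{2 \cdot 5} - -25\right) - -20\right) = - 7326 \left(\left(\frac{1}{2} \cdot \frac{1}{5} + 25\right) + 20\right) = - 7326 \left(\left(\frac{1}{10} + 25\right) + 20\right) = - 7326 \left(\frac{251}{10} + 20\right) = \left(-7326\right) \frac{451}{10} = - \frac{1652013}{5}$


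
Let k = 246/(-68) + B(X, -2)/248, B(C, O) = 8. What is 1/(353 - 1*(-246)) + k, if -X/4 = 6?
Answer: -2262567/631346 ≈ -3.5837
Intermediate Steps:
X = -24 (X = -4*6 = -24)
k = -3779/1054 (k = 246/(-68) + 8/248 = 246*(-1/68) + 8*(1/248) = -123/34 + 1/31 = -3779/1054 ≈ -3.5854)
1/(353 - 1*(-246)) + k = 1/(353 - 1*(-246)) - 3779/1054 = 1/(353 + 246) - 3779/1054 = 1/599 - 3779/1054 = -2262567/631346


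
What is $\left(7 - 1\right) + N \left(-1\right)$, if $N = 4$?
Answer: $2$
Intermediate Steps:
$\left(7 - 1\right) + N \left(-1\right) = \left(7 - 1\right) + 4 \left(-1\right) = \left(7 - 1\right) - 4 = 6 - 4 = 2$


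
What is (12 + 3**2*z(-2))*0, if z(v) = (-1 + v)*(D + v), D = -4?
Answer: 0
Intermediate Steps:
z(v) = (-1 + v)*(-4 + v)
(12 + 3**2*z(-2))*0 = (12 + 3**2*(4 + (-2)**2 - 5*(-2)))*0 = (12 + 9*(4 + 4 + 10))*0 = (12 + 9*18)*0 = (12 + 162)*0 = 174*0 = 0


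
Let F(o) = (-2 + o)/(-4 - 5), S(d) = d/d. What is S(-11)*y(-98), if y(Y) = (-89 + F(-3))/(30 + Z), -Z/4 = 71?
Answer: 398/1143 ≈ 0.34821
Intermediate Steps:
S(d) = 1
Z = -284 (Z = -4*71 = -284)
F(o) = 2/9 - o/9 (F(o) = (-2 + o)/(-9) = (-2 + o)*(-1/9) = 2/9 - o/9)
y(Y) = 398/1143 (y(Y) = (-89 + (2/9 - 1/9*(-3)))/(30 - 284) = (-89 + (2/9 + 1/3))/(-254) = (-89 + 5/9)*(-1/254) = -796/9*(-1/254) = 398/1143)
S(-11)*y(-98) = 1*(398/1143) = 398/1143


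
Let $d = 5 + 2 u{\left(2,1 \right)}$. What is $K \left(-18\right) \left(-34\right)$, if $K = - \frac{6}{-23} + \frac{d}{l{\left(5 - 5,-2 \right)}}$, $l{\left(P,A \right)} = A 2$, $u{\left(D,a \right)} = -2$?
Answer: $\frac{153}{23} \approx 6.6522$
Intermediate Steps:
$d = 1$ ($d = 5 + 2 \left(-2\right) = 5 - 4 = 1$)
$l{\left(P,A \right)} = 2 A$
$K = \frac{1}{92}$ ($K = - \frac{6}{-23} + 1 \frac{1}{2 \left(-2\right)} = \left(-6\right) \left(- \frac{1}{23}\right) + 1 \frac{1}{-4} = \frac{6}{23} + 1 \left(- \frac{1}{4}\right) = \frac{6}{23} - \frac{1}{4} = \frac{1}{92} \approx 0.01087$)
$K \left(-18\right) \left(-34\right) = \frac{1}{92} \left(-18\right) \left(-34\right) = \left(- \frac{9}{46}\right) \left(-34\right) = \frac{153}{23}$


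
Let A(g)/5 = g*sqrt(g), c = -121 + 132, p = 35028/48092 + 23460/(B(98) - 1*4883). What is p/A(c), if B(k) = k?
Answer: -1455499*sqrt(11)/210943535 ≈ -0.022885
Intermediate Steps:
p = -1455499/348667 (p = 35028/48092 + 23460/(98 - 1*4883) = 35028*(1/48092) + 23460/(98 - 4883) = 8757/12023 + 23460/(-4785) = 8757/12023 + 23460*(-1/4785) = 8757/12023 - 1564/319 = -1455499/348667 ≈ -4.1745)
c = 11
A(g) = 5*g**(3/2) (A(g) = 5*(g*sqrt(g)) = 5*g**(3/2))
p/A(c) = -1455499*sqrt(11)/605/348667 = -1455499*sqrt(11)/210943535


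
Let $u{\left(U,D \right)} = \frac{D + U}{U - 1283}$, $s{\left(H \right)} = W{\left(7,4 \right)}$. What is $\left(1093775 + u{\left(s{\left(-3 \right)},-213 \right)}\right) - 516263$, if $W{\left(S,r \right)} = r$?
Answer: $\frac{738638057}{1279} \approx 5.7751 \cdot 10^{5}$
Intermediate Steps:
$s{\left(H \right)} = 4$
$u{\left(U,D \right)} = \frac{D + U}{-1283 + U}$
$\left(1093775 + u{\left(s{\left(-3 \right)},-213 \right)}\right) - 516263 = \left(1093775 + \frac{-213 + 4}{-1283 + 4}\right) - 516263 = \left(1093775 + \frac{1}{-1279} \left(-209\right)\right) - 516263 = \left(1093775 - - \frac{209}{1279}\right) - 516263 = \left(1093775 + \frac{209}{1279}\right) - 516263 = \frac{1398938434}{1279} - 516263 = \frac{738638057}{1279}$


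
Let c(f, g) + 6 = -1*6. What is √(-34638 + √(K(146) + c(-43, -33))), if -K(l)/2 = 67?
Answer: √(-34638 + I*√146) ≈ 0.0325 + 186.11*I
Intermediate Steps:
c(f, g) = -12 (c(f, g) = -6 - 1*6 = -6 - 6 = -12)
K(l) = -134 (K(l) = -2*67 = -134)
√(-34638 + √(K(146) + c(-43, -33))) = √(-34638 + √(-134 - 12)) = √(-34638 + √(-146)) = √(-34638 + I*√146)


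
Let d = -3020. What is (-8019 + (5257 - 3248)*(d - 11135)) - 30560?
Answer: -28475974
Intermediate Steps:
(-8019 + (5257 - 3248)*(d - 11135)) - 30560 = (-8019 + (5257 - 3248)*(-3020 - 11135)) - 30560 = (-8019 + 2009*(-14155)) - 30560 = (-8019 - 28437395) - 30560 = -28445414 - 30560 = -28475974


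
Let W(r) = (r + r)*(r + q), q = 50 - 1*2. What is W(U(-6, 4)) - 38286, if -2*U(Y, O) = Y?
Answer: -37980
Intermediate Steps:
U(Y, O) = -Y/2
q = 48 (q = 50 - 2 = 48)
W(r) = 2*r*(48 + r) (W(r) = (r + r)*(r + 48) = (2*r)*(48 + r) = 2*r*(48 + r))
W(U(-6, 4)) - 38286 = 2*(-½*(-6))*(48 - ½*(-6)) - 38286 = 2*3*(48 + 3) - 38286 = 2*3*51 - 38286 = 306 - 38286 = -37980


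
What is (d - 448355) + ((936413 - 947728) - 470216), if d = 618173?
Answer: -311713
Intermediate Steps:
(d - 448355) + ((936413 - 947728) - 470216) = (618173 - 448355) + ((936413 - 947728) - 470216) = 169818 + (-11315 - 470216) = 169818 - 481531 = -311713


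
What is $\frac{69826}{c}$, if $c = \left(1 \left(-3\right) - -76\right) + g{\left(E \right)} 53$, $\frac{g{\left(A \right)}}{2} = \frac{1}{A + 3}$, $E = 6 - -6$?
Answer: $\frac{1047390}{1201} \approx 872.1$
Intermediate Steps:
$E = 12$ ($E = 6 + 6 = 12$)
$g{\left(A \right)} = \frac{2}{3 + A}$ ($g{\left(A \right)} = \frac{2}{A + 3} = \frac{2}{3 + A}$)
$c = \frac{1201}{15}$ ($c = \left(1 \left(-3\right) - -76\right) + \frac{2}{3 + 12} \cdot 53 = \left(-3 + 76\right) + \frac{2}{15} \cdot 53 = 73 + 2 \cdot \frac{1}{15} \cdot 53 = 73 + \frac{2}{15} \cdot 53 = 73 + \frac{106}{15} = \frac{1201}{15} \approx 80.067$)
$\frac{69826}{c} = \frac{69826}{\frac{1201}{15}} = 69826 \cdot \frac{15}{1201} = \frac{1047390}{1201}$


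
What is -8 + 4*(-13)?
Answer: -60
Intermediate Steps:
-8 + 4*(-13) = -8 - 52 = -60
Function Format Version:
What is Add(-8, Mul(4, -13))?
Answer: -60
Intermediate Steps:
Add(-8, Mul(4, -13)) = Add(-8, -52) = -60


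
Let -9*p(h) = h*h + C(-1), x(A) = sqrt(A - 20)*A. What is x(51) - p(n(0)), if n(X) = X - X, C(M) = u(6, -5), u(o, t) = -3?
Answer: -1/3 + 51*sqrt(31) ≈ 283.62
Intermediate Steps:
C(M) = -3
n(X) = 0
x(A) = A*sqrt(-20 + A) (x(A) = sqrt(-20 + A)*A = A*sqrt(-20 + A))
p(h) = 1/3 - h**2/9 (p(h) = -(h*h - 3)/9 = -(h**2 - 3)/9 = -(-3 + h**2)/9 = 1/3 - h**2/9)
x(51) - p(n(0)) = 51*sqrt(-20 + 51) - (1/3 - 1/9*0**2) = 51*sqrt(31) - (1/3 - 1/9*0) = 51*sqrt(31) - (1/3 + 0) = 51*sqrt(31) - 1*1/3 = 51*sqrt(31) - 1/3 = -1/3 + 51*sqrt(31)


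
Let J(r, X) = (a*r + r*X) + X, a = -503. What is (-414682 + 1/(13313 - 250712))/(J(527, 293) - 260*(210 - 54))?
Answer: 98445092119/35832292863 ≈ 2.7474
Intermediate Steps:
J(r, X) = X - 503*r + X*r (J(r, X) = (-503*r + r*X) + X = (-503*r + X*r) + X = X - 503*r + X*r)
(-414682 + 1/(13313 - 250712))/(J(527, 293) - 260*(210 - 54)) = (-414682 + 1/(13313 - 250712))/((293 - 503*527 + 293*527) - 260*(210 - 54)) = (-414682 + 1/(-237399))/((293 - 265081 + 154411) - 260*156) = (-414682 - 1/237399)/(-110377 - 40560) = -98445092119/237399/(-150937) = -98445092119/237399*(-1/150937) = 98445092119/35832292863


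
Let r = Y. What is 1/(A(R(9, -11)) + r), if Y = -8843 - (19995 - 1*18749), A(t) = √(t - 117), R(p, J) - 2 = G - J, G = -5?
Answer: -10089/101788030 - I*√109/101788030 ≈ -9.9118e-5 - 1.0257e-7*I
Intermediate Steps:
R(p, J) = -3 - J (R(p, J) = 2 + (-5 - J) = -3 - J)
A(t) = √(-117 + t)
Y = -10089 (Y = -8843 - (19995 - 18749) = -8843 - 1*1246 = -8843 - 1246 = -10089)
r = -10089
1/(A(R(9, -11)) + r) = 1/(√(-117 + (-3 - 1*(-11))) - 10089) = 1/(√(-117 + (-3 + 11)) - 10089) = 1/(√(-117 + 8) - 10089) = 1/(√(-109) - 10089) = 1/(I*√109 - 10089) = 1/(-10089 + I*√109)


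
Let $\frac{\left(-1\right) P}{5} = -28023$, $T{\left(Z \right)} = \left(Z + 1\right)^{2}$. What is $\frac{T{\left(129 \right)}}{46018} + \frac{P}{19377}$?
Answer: $\frac{1129213895}{148615131} \approx 7.5982$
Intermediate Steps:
$T{\left(Z \right)} = \left(1 + Z\right)^{2}$
$P = 140115$ ($P = \left(-5\right) \left(-28023\right) = 140115$)
$\frac{T{\left(129 \right)}}{46018} + \frac{P}{19377} = \frac{\left(1 + 129\right)^{2}}{46018} + \frac{140115}{19377} = 130^{2} \cdot \frac{1}{46018} + 140115 \cdot \frac{1}{19377} = 16900 \cdot \frac{1}{46018} + \frac{46705}{6459} = \frac{8450}{23009} + \frac{46705}{6459} = \frac{1129213895}{148615131}$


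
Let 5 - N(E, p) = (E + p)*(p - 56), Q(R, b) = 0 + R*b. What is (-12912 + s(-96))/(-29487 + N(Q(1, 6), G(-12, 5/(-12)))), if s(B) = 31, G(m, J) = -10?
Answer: 12881/29746 ≈ 0.43303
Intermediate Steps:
Q(R, b) = R*b
N(E, p) = 5 - (-56 + p)*(E + p) (N(E, p) = 5 - (E + p)*(p - 56) = 5 - (E + p)*(-56 + p) = 5 - (-56 + p)*(E + p))
(-12912 + s(-96))/(-29487 + N(Q(1, 6), G(-12, 5/(-12)))) = (-12912 + 31)/(-29487 + (5 - 1*(-10)² + 56*(1*6) + 56*(-10) - 1*1*6*(-10))) = -12881/(-29487 + (5 - 1*100 + 56*6 - 560 - 1*6*(-10))) = -12881/(-29487 + (5 - 100 + 336 - 560 + 60)) = -12881/(-29487 - 259) = -12881/(-29746) = -12881*(-1/29746) = 12881/29746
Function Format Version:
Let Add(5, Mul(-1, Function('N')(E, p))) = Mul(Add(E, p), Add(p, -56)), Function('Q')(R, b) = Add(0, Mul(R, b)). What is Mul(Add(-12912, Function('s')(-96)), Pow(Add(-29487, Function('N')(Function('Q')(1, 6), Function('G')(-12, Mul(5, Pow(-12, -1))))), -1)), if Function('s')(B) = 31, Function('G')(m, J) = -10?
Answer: Rational(12881, 29746) ≈ 0.43303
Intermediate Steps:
Function('Q')(R, b) = Mul(R, b)
Function('N')(E, p) = Add(5, Mul(-1, Add(-56, p), Add(E, p))) (Function('N')(E, p) = Add(5, Mul(-1, Mul(Add(E, p), Add(p, -56)))) = Add(5, Mul(-1, Mul(Add(E, p), Add(-56, p)))) = Add(5, Mul(-1, Mul(Add(-56, p), Add(E, p)))) = Add(5, Mul(-1, Add(-56, p), Add(E, p))))
Mul(Add(-12912, Function('s')(-96)), Pow(Add(-29487, Function('N')(Function('Q')(1, 6), Function('G')(-12, Mul(5, Pow(-12, -1))))), -1)) = Mul(Add(-12912, 31), Pow(Add(-29487, Add(5, Mul(-1, Pow(-10, 2)), Mul(56, Mul(1, 6)), Mul(56, -10), Mul(-1, Mul(1, 6), -10))), -1)) = Mul(-12881, Pow(Add(-29487, Add(5, Mul(-1, 100), Mul(56, 6), -560, Mul(-1, 6, -10))), -1)) = Mul(-12881, Pow(Add(-29487, Add(5, -100, 336, -560, 60)), -1)) = Mul(-12881, Pow(Add(-29487, -259), -1)) = Mul(-12881, Pow(-29746, -1)) = Mul(-12881, Rational(-1, 29746)) = Rational(12881, 29746)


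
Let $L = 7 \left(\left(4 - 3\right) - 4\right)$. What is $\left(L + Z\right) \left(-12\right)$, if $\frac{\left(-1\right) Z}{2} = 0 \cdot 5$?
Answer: $252$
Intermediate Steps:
$Z = 0$ ($Z = - 2 \cdot 0 \cdot 5 = \left(-2\right) 0 = 0$)
$L = -21$ ($L = 7 \left(1 - 4\right) = 7 \left(-3\right) = -21$)
$\left(L + Z\right) \left(-12\right) = \left(-21 + 0\right) \left(-12\right) = \left(-21\right) \left(-12\right) = 252$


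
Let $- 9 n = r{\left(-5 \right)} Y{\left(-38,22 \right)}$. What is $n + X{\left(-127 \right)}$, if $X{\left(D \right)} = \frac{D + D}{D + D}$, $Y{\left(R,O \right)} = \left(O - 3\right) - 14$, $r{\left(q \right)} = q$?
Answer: $\frac{34}{9} \approx 3.7778$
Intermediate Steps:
$Y{\left(R,O \right)} = -17 + O$ ($Y{\left(R,O \right)} = \left(-3 + O\right) - 14 = -17 + O$)
$n = \frac{25}{9}$ ($n = - \frac{\left(-5\right) \left(-17 + 22\right)}{9} = - \frac{\left(-5\right) 5}{9} = \left(- \frac{1}{9}\right) \left(-25\right) = \frac{25}{9} \approx 2.7778$)
$X{\left(D \right)} = 1$ ($X{\left(D \right)} = \frac{2 D}{2 D} = 2 D \frac{1}{2 D} = 1$)
$n + X{\left(-127 \right)} = \frac{25}{9} + 1 = \frac{34}{9}$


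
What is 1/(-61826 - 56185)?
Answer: -1/118011 ≈ -8.4738e-6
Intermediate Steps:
1/(-61826 - 56185) = 1/(-118011) = -1/118011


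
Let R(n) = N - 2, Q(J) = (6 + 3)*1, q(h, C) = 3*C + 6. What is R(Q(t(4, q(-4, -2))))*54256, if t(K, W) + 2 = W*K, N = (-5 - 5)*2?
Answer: -1193632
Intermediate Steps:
N = -20 (N = -10*2 = -20)
q(h, C) = 6 + 3*C
t(K, W) = -2 + K*W (t(K, W) = -2 + W*K = -2 + K*W)
Q(J) = 9 (Q(J) = 9*1 = 9)
R(n) = -22 (R(n) = -20 - 2 = -22)
R(Q(t(4, q(-4, -2))))*54256 = -22*54256 = -1193632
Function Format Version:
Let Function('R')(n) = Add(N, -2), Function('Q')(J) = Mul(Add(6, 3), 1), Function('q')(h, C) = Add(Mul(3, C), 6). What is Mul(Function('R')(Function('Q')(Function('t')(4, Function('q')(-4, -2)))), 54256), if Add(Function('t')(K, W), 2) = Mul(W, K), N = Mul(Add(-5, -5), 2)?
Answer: -1193632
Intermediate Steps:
N = -20 (N = Mul(-10, 2) = -20)
Function('q')(h, C) = Add(6, Mul(3, C))
Function('t')(K, W) = Add(-2, Mul(K, W)) (Function('t')(K, W) = Add(-2, Mul(W, K)) = Add(-2, Mul(K, W)))
Function('Q')(J) = 9 (Function('Q')(J) = Mul(9, 1) = 9)
Function('R')(n) = -22 (Function('R')(n) = Add(-20, -2) = -22)
Mul(Function('R')(Function('Q')(Function('t')(4, Function('q')(-4, -2)))), 54256) = Mul(-22, 54256) = -1193632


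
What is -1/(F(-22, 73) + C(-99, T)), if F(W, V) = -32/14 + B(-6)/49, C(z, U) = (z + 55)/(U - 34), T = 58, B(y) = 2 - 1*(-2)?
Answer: 294/1187 ≈ 0.24768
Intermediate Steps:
B(y) = 4 (B(y) = 2 + 2 = 4)
C(z, U) = (55 + z)/(-34 + U)
F(W, V) = -108/49 (F(W, V) = -32/14 + 4/49 = -32*1/14 + 4*(1/49) = -16/7 + 4/49 = -108/49)
-1/(F(-22, 73) + C(-99, T)) = -1/(-108/49 + (55 - 99)/(-34 + 58)) = -1/(-108/49 - 44/24) = -1/(-108/49 + (1/24)*(-44)) = -1/(-108/49 - 11/6) = -1/(-1187/294) = -1*(-294/1187) = 294/1187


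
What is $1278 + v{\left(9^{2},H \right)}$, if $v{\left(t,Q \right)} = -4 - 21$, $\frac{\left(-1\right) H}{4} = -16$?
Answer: $1253$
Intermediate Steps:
$H = 64$ ($H = \left(-4\right) \left(-16\right) = 64$)
$v{\left(t,Q \right)} = -25$ ($v{\left(t,Q \right)} = -4 - 21 = -25$)
$1278 + v{\left(9^{2},H \right)} = 1278 - 25 = 1253$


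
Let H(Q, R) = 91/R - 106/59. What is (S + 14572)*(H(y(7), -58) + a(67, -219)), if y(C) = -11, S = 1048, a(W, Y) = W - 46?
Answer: 471294450/1711 ≈ 2.7545e+5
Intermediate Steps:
a(W, Y) = -46 + W
H(Q, R) = -106/59 + 91/R (H(Q, R) = 91/R - 106*1/59 = 91/R - 106/59 = -106/59 + 91/R)
(S + 14572)*(H(y(7), -58) + a(67, -219)) = (1048 + 14572)*((-106/59 + 91/(-58)) + (-46 + 67)) = 15620*((-106/59 + 91*(-1/58)) + 21) = 15620*((-106/59 - 91/58) + 21) = 15620*(-11517/3422 + 21) = 15620*(60345/3422) = 471294450/1711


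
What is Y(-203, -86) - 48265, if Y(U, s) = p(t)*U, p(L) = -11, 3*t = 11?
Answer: -46032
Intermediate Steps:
t = 11/3 (t = (1/3)*11 = 11/3 ≈ 3.6667)
Y(U, s) = -11*U
Y(-203, -86) - 48265 = -11*(-203) - 48265 = 2233 - 48265 = -46032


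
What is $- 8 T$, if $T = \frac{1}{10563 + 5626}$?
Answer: $- \frac{8}{16189} \approx -0.00049416$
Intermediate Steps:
$T = \frac{1}{16189} \approx 6.177 \cdot 10^{-5}$
$- 8 T = \left(-8\right) \frac{1}{16189} = - \frac{8}{16189}$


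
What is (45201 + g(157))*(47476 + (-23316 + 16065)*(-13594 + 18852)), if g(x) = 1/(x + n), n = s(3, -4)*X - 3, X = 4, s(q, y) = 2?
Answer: -139415309438383/81 ≈ -1.7212e+12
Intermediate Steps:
n = 5 (n = 2*4 - 3 = 8 - 3 = 5)
g(x) = 1/(5 + x) (g(x) = 1/(x + 5) = 1/(5 + x))
(45201 + g(157))*(47476 + (-23316 + 16065)*(-13594 + 18852)) = (45201 + 1/(5 + 157))*(47476 + (-23316 + 16065)*(-13594 + 18852)) = (45201 + 1/162)*(47476 - 7251*5258) = (45201 + 1/162)*(47476 - 38125758) = (7322563/162)*(-38078282) = -139415309438383/81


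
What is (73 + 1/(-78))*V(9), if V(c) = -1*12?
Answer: -11386/13 ≈ -875.85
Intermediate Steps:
V(c) = -12
(73 + 1/(-78))*V(9) = (73 + 1/(-78))*(-12) = (73 - 1/78)*(-12) = (5693/78)*(-12) = -11386/13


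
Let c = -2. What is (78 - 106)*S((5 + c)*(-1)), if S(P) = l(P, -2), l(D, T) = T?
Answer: 56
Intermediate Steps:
S(P) = -2
(78 - 106)*S((5 + c)*(-1)) = (78 - 106)*(-2) = -28*(-2) = 56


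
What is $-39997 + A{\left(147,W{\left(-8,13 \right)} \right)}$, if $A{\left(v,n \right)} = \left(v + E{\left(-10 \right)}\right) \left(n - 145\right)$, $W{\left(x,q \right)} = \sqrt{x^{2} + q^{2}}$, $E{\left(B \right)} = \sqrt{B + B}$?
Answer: $-61312 + 147 \sqrt{233} - 290 i \sqrt{5} + 2 i \sqrt{1165} \approx -59068.0 - 580.2 i$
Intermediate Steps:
$E{\left(B \right)} = \sqrt{2} \sqrt{B}$ ($E{\left(B \right)} = \sqrt{2 B} = \sqrt{2} \sqrt{B}$)
$W{\left(x,q \right)} = \sqrt{q^{2} + x^{2}}$
$A{\left(v,n \right)} = \left(-145 + n\right) \left(v + 2 i \sqrt{5}\right)$ ($A{\left(v,n \right)} = \left(v + \sqrt{2} \sqrt{-10}\right) \left(n - 145\right) = \left(v + \sqrt{2} i \sqrt{10}\right) \left(-145 + n\right) = \left(v + 2 i \sqrt{5}\right) \left(-145 + n\right) = \left(-145 + n\right) \left(v + 2 i \sqrt{5}\right)$)
$-39997 + A{\left(147,W{\left(-8,13 \right)} \right)} = -39997 - \left(21315 - \sqrt{13^{2} + \left(-8\right)^{2}} \cdot 147 + 290 i \sqrt{5} - 2 i \sqrt{13^{2} + \left(-8\right)^{2}} \sqrt{5}\right) = -39997 - \left(21315 - \sqrt{169 + 64} \cdot 147 + 290 i \sqrt{5} - 2 i \sqrt{169 + 64} \sqrt{5}\right) = -39997 - \left(21315 - \sqrt{233} \cdot 147 + 290 i \sqrt{5} - 2 i \sqrt{233} \sqrt{5}\right) = -39997 - \left(21315 - 147 \sqrt{233} - 2 i \sqrt{1165} + 290 i \sqrt{5}\right) = -61312 + 147 \sqrt{233} - 290 i \sqrt{5} + 2 i \sqrt{1165}$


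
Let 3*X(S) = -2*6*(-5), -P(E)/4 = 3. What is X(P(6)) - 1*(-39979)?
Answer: 39999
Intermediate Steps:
P(E) = -12 (P(E) = -4*3 = -12)
X(S) = 20 (X(S) = (-2*6*(-5))/3 = (-12*(-5))/3 = (1/3)*60 = 20)
X(P(6)) - 1*(-39979) = 20 - 1*(-39979) = 20 + 39979 = 39999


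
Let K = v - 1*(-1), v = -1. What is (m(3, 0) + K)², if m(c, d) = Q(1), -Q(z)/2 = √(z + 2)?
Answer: 12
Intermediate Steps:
Q(z) = -2*√(2 + z) (Q(z) = -2*√(z + 2) = -2*√(2 + z))
m(c, d) = -2*√3 (m(c, d) = -2*√(2 + 1) = -2*√3)
K = 0 (K = -1 - 1*(-1) = -1 + 1 = 0)
(m(3, 0) + K)² = (-2*√3 + 0)² = (-2*√3)² = 12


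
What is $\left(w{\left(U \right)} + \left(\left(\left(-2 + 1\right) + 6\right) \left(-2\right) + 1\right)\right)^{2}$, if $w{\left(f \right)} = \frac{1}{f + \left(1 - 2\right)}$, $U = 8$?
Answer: $\frac{3844}{49} \approx 78.449$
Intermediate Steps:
$w{\left(f \right)} = \frac{1}{-1 + f}$ ($w{\left(f \right)} = \frac{1}{f + \left(1 - 2\right)} = \frac{1}{f - 1} = \frac{1}{-1 + f}$)
$\left(w{\left(U \right)} + \left(\left(\left(-2 + 1\right) + 6\right) \left(-2\right) + 1\right)\right)^{2} = \left(\frac{1}{-1 + 8} + \left(\left(\left(-2 + 1\right) + 6\right) \left(-2\right) + 1\right)\right)^{2} = \left(\frac{1}{7} + \left(\left(-1 + 6\right) \left(-2\right) + 1\right)\right)^{2} = \left(\frac{1}{7} + \left(5 \left(-2\right) + 1\right)\right)^{2} = \left(\frac{1}{7} + \left(-10 + 1\right)\right)^{2} = \left(\frac{1}{7} - 9\right)^{2} = \left(- \frac{62}{7}\right)^{2} = \frac{3844}{49}$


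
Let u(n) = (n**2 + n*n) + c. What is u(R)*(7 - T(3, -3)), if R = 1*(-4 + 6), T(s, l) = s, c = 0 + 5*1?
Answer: 52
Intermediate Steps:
c = 5 (c = 0 + 5 = 5)
R = 2 (R = 1*2 = 2)
u(n) = 5 + 2*n**2 (u(n) = (n**2 + n*n) + 5 = (n**2 + n**2) + 5 = 2*n**2 + 5 = 5 + 2*n**2)
u(R)*(7 - T(3, -3)) = (5 + 2*2**2)*(7 - 1*3) = (5 + 2*4)*(7 - 3) = (5 + 8)*4 = 13*4 = 52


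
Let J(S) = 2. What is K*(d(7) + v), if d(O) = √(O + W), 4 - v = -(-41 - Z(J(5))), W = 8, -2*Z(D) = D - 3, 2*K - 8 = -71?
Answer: 4725/4 - 63*√15/2 ≈ 1059.3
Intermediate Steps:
K = -63/2 (K = 4 + (½)*(-71) = 4 - 71/2 = -63/2 ≈ -31.500)
Z(D) = 3/2 - D/2 (Z(D) = -(D - 3)/2 = -(-3 + D)/2 = 3/2 - D/2)
v = -75/2 (v = 4 - (-1)*(-41 - (3/2 - ½*2)) = 4 - (-1)*(-41 - (3/2 - 1)) = 4 - (-1)*(-41 - 1*½) = 4 - (-1)*(-41 - ½) = 4 - (-1)*(-83)/2 = 4 - 1*83/2 = 4 - 83/2 = -75/2 ≈ -37.500)
d(O) = √(8 + O) (d(O) = √(O + 8) = √(8 + O))
K*(d(7) + v) = -63*(√(8 + 7) - 75/2)/2 = -63*(√15 - 75/2)/2 = -63*(-75/2 + √15)/2 = 4725/4 - 63*√15/2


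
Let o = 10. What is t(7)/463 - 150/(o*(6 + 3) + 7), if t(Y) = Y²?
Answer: -64697/44911 ≈ -1.4406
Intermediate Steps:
t(7)/463 - 150/(o*(6 + 3) + 7) = 7²/463 - 150/(10*(6 + 3) + 7) = 49*(1/463) - 150/(10*9 + 7) = 49/463 - 150/(90 + 7) = 49/463 - 150/97 = -64697/44911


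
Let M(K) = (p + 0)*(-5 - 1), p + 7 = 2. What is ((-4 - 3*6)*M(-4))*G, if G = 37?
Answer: -24420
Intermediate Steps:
p = -5 (p = -7 + 2 = -5)
M(K) = 30 (M(K) = (-5 + 0)*(-5 - 1) = -5*(-6) = 30)
((-4 - 3*6)*M(-4))*G = ((-4 - 3*6)*30)*37 = ((-4 - 18)*30)*37 = -22*30*37 = -660*37 = -24420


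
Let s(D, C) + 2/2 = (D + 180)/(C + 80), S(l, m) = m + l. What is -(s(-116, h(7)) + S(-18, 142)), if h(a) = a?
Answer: -10765/87 ≈ -123.74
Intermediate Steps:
S(l, m) = l + m
s(D, C) = -1 + (180 + D)/(80 + C) (s(D, C) = -1 + (D + 180)/(C + 80) = -1 + (180 + D)/(80 + C))
-(s(-116, h(7)) + S(-18, 142)) = -((100 - 116 - 1*7)/(80 + 7) + (-18 + 142)) = -((100 - 116 - 7)/87 + 124) = -((1/87)*(-23) + 124) = -(-23/87 + 124) = -1*10765/87 = -10765/87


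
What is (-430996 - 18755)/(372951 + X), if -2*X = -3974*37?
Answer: -449751/446470 ≈ -1.0073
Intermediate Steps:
X = 73519 (X = -(-1987)*37 = -½*(-147038) = 73519)
(-430996 - 18755)/(372951 + X) = (-430996 - 18755)/(372951 + 73519) = -449751/446470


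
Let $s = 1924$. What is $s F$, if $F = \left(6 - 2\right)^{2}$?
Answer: $30784$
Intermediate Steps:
$F = 16$ ($F = 4^{2} = 16$)
$s F = 1924 \cdot 16 = 30784$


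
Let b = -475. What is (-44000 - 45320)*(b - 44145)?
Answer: 3985458400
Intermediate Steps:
(-44000 - 45320)*(b - 44145) = (-44000 - 45320)*(-475 - 44145) = -89320*(-44620) = 3985458400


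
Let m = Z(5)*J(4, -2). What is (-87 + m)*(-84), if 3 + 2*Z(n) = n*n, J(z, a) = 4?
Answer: 3612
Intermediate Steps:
Z(n) = -3/2 + n**2/2 (Z(n) = -3/2 + (n*n)/2 = -3/2 + n**2/2)
m = 44 (m = (-3/2 + (1/2)*5**2)*4 = (-3/2 + (1/2)*25)*4 = (-3/2 + 25/2)*4 = 11*4 = 44)
(-87 + m)*(-84) = (-87 + 44)*(-84) = -43*(-84) = 3612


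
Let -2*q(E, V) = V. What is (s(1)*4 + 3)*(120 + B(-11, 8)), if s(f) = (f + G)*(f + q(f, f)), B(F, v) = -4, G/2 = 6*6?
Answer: 17284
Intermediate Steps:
q(E, V) = -V/2
G = 72 (G = 2*(6*6) = 2*36 = 72)
s(f) = f*(72 + f)/2 (s(f) = (f + 72)*(f - f/2) = (72 + f)*(f/2) = f*(72 + f)/2)
(s(1)*4 + 3)*(120 + B(-11, 8)) = (((1/2)*1*(72 + 1))*4 + 3)*(120 - 4) = (((1/2)*1*73)*4 + 3)*116 = ((73/2)*4 + 3)*116 = (146 + 3)*116 = 149*116 = 17284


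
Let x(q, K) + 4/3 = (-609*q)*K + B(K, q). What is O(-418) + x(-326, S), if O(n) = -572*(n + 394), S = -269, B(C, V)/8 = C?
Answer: -160182214/3 ≈ -5.3394e+7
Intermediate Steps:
B(C, V) = 8*C
x(q, K) = -4/3 + 8*K - 609*K*q (x(q, K) = -4/3 + ((-609*q)*K + 8*K) = -4/3 + (-609*K*q + 8*K) = -4/3 + (8*K - 609*K*q) = -4/3 + 8*K - 609*K*q)
O(n) = -225368 - 572*n (O(n) = -572*(394 + n) = -225368 - 572*n)
O(-418) + x(-326, S) = (-225368 - 572*(-418)) + (-4/3 + 8*(-269) - 609*(-269)*(-326)) = (-225368 + 239096) + (-4/3 - 2152 - 53405646) = 13728 - 160223398/3 = -160182214/3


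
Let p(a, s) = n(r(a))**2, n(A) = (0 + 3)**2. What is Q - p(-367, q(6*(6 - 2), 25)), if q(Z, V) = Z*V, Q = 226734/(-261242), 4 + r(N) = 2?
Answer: -10693668/130621 ≈ -81.868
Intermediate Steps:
r(N) = -2 (r(N) = -4 + 2 = -2)
Q = -113367/130621 (Q = 226734*(-1/261242) = -113367/130621 ≈ -0.86791)
q(Z, V) = V*Z
n(A) = 9 (n(A) = 3**2 = 9)
p(a, s) = 81 (p(a, s) = 9**2 = 81)
Q - p(-367, q(6*(6 - 2), 25)) = -113367/130621 - 1*81 = -113367/130621 - 81 = -10693668/130621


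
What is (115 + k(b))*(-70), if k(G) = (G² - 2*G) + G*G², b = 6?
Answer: -24850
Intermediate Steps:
k(G) = G² + G³ - 2*G (k(G) = (G² - 2*G) + G³ = G² + G³ - 2*G)
(115 + k(b))*(-70) = (115 + 6*(-2 + 6 + 6²))*(-70) = (115 + 6*(-2 + 6 + 36))*(-70) = (115 + 6*40)*(-70) = (115 + 240)*(-70) = 355*(-70) = -24850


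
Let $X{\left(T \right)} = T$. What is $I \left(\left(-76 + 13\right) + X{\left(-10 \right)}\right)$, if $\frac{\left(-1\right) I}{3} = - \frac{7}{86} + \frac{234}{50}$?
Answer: $\frac{2165253}{2150} \approx 1007.1$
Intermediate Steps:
$I = - \frac{29661}{2150}$ ($I = - 3 \left(- \frac{7}{86} + \frac{234}{50}\right) = - 3 \left(\left(-7\right) \frac{1}{86} + 234 \cdot \frac{1}{50}\right) = - 3 \left(- \frac{7}{86} + \frac{117}{25}\right) = \left(-3\right) \frac{9887}{2150} = - \frac{29661}{2150} \approx -13.796$)
$I \left(\left(-76 + 13\right) + X{\left(-10 \right)}\right) = - \frac{29661 \left(\left(-76 + 13\right) - 10\right)}{2150} = - \frac{29661 \left(-63 - 10\right)}{2150} = \left(- \frac{29661}{2150}\right) \left(-73\right) = \frac{2165253}{2150}$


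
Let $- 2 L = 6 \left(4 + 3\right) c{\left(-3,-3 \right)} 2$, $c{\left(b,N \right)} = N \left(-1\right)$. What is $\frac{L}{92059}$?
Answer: $- \frac{126}{92059} \approx -0.0013687$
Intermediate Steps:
$c{\left(b,N \right)} = - N$
$L = -126$ ($L = - \frac{6 \left(4 + 3\right) \left(\left(-1\right) \left(-3\right)\right) 2}{2} = - \frac{6 \cdot 7 \cdot 3 \cdot 2}{2} = - \frac{42 \cdot 3 \cdot 2}{2} = - \frac{126 \cdot 2}{2} = \left(- \frac{1}{2}\right) 252 = -126$)
$\frac{L}{92059} = - \frac{126}{92059}$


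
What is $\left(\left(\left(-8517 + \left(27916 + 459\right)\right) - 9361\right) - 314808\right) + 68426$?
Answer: $-235885$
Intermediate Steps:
$\left(\left(\left(-8517 + \left(27916 + 459\right)\right) - 9361\right) - 314808\right) + 68426 = \left(\left(\left(-8517 + 28375\right) - 9361\right) - 314808\right) + 68426 = \left(\left(19858 - 9361\right) - 314808\right) + 68426 = \left(10497 - 314808\right) + 68426 = -304311 + 68426 = -235885$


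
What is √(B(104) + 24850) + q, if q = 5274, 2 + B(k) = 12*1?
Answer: 5274 + 2*√6215 ≈ 5431.7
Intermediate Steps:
B(k) = 10 (B(k) = -2 + 12*1 = -2 + 12 = 10)
√(B(104) + 24850) + q = √(10 + 24850) + 5274 = √24860 + 5274 = 2*√6215 + 5274 = 5274 + 2*√6215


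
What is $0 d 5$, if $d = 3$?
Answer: $0$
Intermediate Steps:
$0 d 5 = 0 \cdot 3 \cdot 5 = 0 \cdot 5 = 0$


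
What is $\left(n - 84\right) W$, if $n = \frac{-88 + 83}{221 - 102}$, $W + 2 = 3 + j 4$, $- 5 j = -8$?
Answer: $- \frac{370037}{595} \approx -621.91$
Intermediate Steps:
$j = \frac{8}{5}$ ($j = \left(- \frac{1}{5}\right) \left(-8\right) = \frac{8}{5} \approx 1.6$)
$W = \frac{37}{5}$ ($W = -2 + \left(3 + \frac{8}{5} \cdot 4\right) = -2 + \left(3 + \frac{32}{5}\right) = -2 + \frac{47}{5} = \frac{37}{5} \approx 7.4$)
$n = - \frac{5}{119} \approx -0.042017$
$\left(n - 84\right) W = \left(- \frac{5}{119} - 84\right) \frac{37}{5} = \left(- \frac{10001}{119}\right) \frac{37}{5} = - \frac{370037}{595}$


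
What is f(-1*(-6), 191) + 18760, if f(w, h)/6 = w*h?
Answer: 25636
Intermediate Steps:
f(w, h) = 6*h*w (f(w, h) = 6*(w*h) = 6*(h*w) = 6*h*w)
f(-1*(-6), 191) + 18760 = 6*191*(-1*(-6)) + 18760 = 6*191*6 + 18760 = 6876 + 18760 = 25636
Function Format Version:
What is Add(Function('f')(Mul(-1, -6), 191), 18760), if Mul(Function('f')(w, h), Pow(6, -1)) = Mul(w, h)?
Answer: 25636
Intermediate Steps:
Function('f')(w, h) = Mul(6, h, w) (Function('f')(w, h) = Mul(6, Mul(w, h)) = Mul(6, Mul(h, w)) = Mul(6, h, w))
Add(Function('f')(Mul(-1, -6), 191), 18760) = Add(Mul(6, 191, Mul(-1, -6)), 18760) = Add(Mul(6, 191, 6), 18760) = Add(6876, 18760) = 25636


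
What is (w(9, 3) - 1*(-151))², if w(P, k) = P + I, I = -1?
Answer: 25281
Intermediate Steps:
w(P, k) = -1 + P (w(P, k) = P - 1 = -1 + P)
(w(9, 3) - 1*(-151))² = ((-1 + 9) - 1*(-151))² = (8 + 151)² = 159² = 25281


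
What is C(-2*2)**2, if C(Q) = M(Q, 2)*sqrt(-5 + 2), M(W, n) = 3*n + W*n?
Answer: -12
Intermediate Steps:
C(Q) = I*sqrt(3)*(6 + 2*Q) (C(Q) = (2*(3 + Q))*sqrt(-5 + 2) = (6 + 2*Q)*sqrt(-3) = (6 + 2*Q)*(I*sqrt(3)) = I*sqrt(3)*(6 + 2*Q))
C(-2*2)**2 = (2*I*sqrt(3)*(3 - 2*2))**2 = (2*I*sqrt(3)*(3 - 1*4))**2 = (2*I*sqrt(3)*(3 - 4))**2 = (2*I*sqrt(3)*(-1))**2 = (-2*I*sqrt(3))**2 = -12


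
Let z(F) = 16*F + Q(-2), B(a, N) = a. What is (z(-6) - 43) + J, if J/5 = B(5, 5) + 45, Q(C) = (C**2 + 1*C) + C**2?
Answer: 117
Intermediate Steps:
Q(C) = C + 2*C**2 (Q(C) = (C**2 + C) + C**2 = (C + C**2) + C**2 = C + 2*C**2)
z(F) = 6 + 16*F (z(F) = 16*F - 2*(1 + 2*(-2)) = 16*F - 2*(1 - 4) = 16*F - 2*(-3) = 16*F + 6 = 6 + 16*F)
J = 250 (J = 5*(5 + 45) = 5*50 = 250)
(z(-6) - 43) + J = ((6 + 16*(-6)) - 43) + 250 = ((6 - 96) - 43) + 250 = (-90 - 43) + 250 = -133 + 250 = 117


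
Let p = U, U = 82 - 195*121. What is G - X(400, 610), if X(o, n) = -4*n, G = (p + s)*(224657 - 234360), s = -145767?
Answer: 1642526280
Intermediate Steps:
U = -23513 (U = 82 - 23595 = -23513)
p = -23513
G = 1642523840 (G = (-23513 - 145767)*(224657 - 234360) = -169280*(-9703) = 1642523840)
G - X(400, 610) = 1642523840 - (-4)*610 = 1642523840 - 1*(-2440) = 1642523840 + 2440 = 1642526280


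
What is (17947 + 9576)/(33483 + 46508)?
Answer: 27523/79991 ≈ 0.34408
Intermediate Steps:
(17947 + 9576)/(33483 + 46508) = 27523/79991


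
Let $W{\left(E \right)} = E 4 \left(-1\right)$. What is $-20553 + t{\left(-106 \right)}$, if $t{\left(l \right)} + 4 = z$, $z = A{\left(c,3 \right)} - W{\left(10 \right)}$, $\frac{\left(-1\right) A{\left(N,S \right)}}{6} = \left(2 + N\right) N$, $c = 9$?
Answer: $-21111$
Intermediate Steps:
$W{\left(E \right)} = - 4 E$ ($W{\left(E \right)} = 4 E \left(-1\right) = - 4 E$)
$A{\left(N,S \right)} = - 6 N \left(2 + N\right)$ ($A{\left(N,S \right)} = - 6 \left(2 + N\right) N = - 6 N \left(2 + N\right)$)
$z = -554$ ($z = \left(-6\right) 9 \left(2 + 9\right) - \left(-4\right) 10 = \left(-6\right) 9 \cdot 11 - -40 = -594 + 40 = -554$)
$t{\left(l \right)} = -558$ ($t{\left(l \right)} = -4 - 554 = -558$)
$-20553 + t{\left(-106 \right)} = -20553 - 558 = -21111$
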